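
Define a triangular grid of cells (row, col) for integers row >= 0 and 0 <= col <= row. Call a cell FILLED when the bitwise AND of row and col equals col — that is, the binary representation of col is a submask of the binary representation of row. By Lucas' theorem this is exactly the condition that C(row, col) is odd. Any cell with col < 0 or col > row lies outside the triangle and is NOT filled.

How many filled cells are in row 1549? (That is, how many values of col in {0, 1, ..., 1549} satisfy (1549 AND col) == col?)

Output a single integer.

1549 in binary = 11000001101
popcount(1549) = number of 1-bits in 11000001101 = 5
A col c satisfies (1549 AND c) == c iff every set bit of c is also set in 1549; each of the 5 set bits of 1549 can independently be on or off in c.
count = 2^5 = 32

Answer: 32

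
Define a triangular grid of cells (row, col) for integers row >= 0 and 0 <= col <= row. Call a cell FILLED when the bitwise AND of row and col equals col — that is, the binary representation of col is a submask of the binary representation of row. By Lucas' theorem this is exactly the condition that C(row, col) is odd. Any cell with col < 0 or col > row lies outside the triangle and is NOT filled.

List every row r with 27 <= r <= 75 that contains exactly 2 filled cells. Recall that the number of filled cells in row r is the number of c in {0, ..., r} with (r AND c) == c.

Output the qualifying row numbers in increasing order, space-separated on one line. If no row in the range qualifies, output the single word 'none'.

Row r has 2^popcount(r) filled cells, so we need popcount(r) = log2(2) = 1.
Scan r = 27..75 and keep those with exactly 1 one-bits:
r=27=11011 popcount=4 -> skip
r=28=11100 popcount=3 -> skip
r=29=11101 popcount=4 -> skip
r=30=11110 popcount=4 -> skip
r=31=11111 popcount=5 -> skip
r=32=100000 popcount=1 -> KEEP
r=33=100001 popcount=2 -> skip
r=34=100010 popcount=2 -> skip
r=35=100011 popcount=3 -> skip
r=36=100100 popcount=2 -> skip
r=37=100101 popcount=3 -> skip
r=38=100110 popcount=3 -> skip
r=39=100111 popcount=4 -> skip
r=40=101000 popcount=2 -> skip
r=41=101001 popcount=3 -> skip
r=42=101010 popcount=3 -> skip
r=43=101011 popcount=4 -> skip
r=44=101100 popcount=3 -> skip
r=45=101101 popcount=4 -> skip
r=46=101110 popcount=4 -> skip
r=47=101111 popcount=5 -> skip
r=48=110000 popcount=2 -> skip
r=49=110001 popcount=3 -> skip
r=50=110010 popcount=3 -> skip
r=51=110011 popcount=4 -> skip
r=52=110100 popcount=3 -> skip
r=53=110101 popcount=4 -> skip
r=54=110110 popcount=4 -> skip
r=55=110111 popcount=5 -> skip
r=56=111000 popcount=3 -> skip
r=57=111001 popcount=4 -> skip
r=58=111010 popcount=4 -> skip
r=59=111011 popcount=5 -> skip
r=60=111100 popcount=4 -> skip
r=61=111101 popcount=5 -> skip
r=62=111110 popcount=5 -> skip
r=63=111111 popcount=6 -> skip
r=64=1000000 popcount=1 -> KEEP
r=65=1000001 popcount=2 -> skip
r=66=1000010 popcount=2 -> skip
r=67=1000011 popcount=3 -> skip
r=68=1000100 popcount=2 -> skip
r=69=1000101 popcount=3 -> skip
r=70=1000110 popcount=3 -> skip
r=71=1000111 popcount=4 -> skip
r=72=1001000 popcount=2 -> skip
r=73=1001001 popcount=3 -> skip
r=74=1001010 popcount=3 -> skip
r=75=1001011 popcount=4 -> skip
Kept rows: 32 64

Answer: 32 64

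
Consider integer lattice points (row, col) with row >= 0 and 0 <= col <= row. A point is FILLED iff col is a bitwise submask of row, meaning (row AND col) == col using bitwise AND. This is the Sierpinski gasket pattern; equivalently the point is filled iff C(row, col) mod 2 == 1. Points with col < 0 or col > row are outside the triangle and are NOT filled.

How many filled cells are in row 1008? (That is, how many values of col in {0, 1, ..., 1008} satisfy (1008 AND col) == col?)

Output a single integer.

1008 in binary = 1111110000
popcount(1008) = number of 1-bits in 1111110000 = 6
A col c satisfies (1008 AND c) == c iff every set bit of c is also set in 1008; each of the 6 set bits of 1008 can independently be on or off in c.
count = 2^6 = 64

Answer: 64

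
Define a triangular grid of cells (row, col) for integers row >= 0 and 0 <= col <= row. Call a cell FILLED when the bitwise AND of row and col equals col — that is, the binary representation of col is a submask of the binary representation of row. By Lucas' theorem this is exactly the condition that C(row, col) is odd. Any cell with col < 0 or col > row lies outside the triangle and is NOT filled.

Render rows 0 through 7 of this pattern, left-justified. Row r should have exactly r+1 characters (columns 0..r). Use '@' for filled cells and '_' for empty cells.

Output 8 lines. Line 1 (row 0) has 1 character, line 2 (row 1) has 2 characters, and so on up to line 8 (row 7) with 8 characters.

r0=0: @
r1=1: @@
r2=10: @_@
r3=11: @@@@
r4=100: @___@
r5=101: @@__@@
r6=110: @_@_@_@
r7=111: @@@@@@@@

Answer: @
@@
@_@
@@@@
@___@
@@__@@
@_@_@_@
@@@@@@@@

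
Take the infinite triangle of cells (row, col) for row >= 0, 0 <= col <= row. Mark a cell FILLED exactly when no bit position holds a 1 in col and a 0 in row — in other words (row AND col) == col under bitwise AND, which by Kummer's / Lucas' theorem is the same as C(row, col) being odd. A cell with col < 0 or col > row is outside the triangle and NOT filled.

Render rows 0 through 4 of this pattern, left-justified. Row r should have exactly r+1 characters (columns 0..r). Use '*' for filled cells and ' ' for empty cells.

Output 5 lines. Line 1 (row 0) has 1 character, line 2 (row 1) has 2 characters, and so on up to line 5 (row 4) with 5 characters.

r0=0: *
r1=1: **
r2=10: * *
r3=11: ****
r4=100: *   *

Answer: *
**
* *
****
*   *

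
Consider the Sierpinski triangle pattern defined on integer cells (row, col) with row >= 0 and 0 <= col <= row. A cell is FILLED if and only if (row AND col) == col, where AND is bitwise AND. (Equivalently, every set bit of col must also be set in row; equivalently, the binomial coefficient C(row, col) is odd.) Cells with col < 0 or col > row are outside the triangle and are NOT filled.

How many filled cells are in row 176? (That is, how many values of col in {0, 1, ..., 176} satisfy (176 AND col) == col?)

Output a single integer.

176 in binary = 10110000
popcount(176) = number of 1-bits in 10110000 = 3
A col c satisfies (176 AND c) == c iff every set bit of c is also set in 176; each of the 3 set bits of 176 can independently be on or off in c.
count = 2^3 = 8

Answer: 8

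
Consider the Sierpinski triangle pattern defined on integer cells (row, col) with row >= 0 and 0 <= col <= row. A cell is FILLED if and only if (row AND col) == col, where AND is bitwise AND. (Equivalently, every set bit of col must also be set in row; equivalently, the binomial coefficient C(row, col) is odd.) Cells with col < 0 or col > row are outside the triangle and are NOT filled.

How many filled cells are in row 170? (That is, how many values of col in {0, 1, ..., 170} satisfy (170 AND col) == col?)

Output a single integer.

170 in binary = 10101010
popcount(170) = number of 1-bits in 10101010 = 4
A col c satisfies (170 AND c) == c iff every set bit of c is also set in 170; each of the 4 set bits of 170 can independently be on or off in c.
count = 2^4 = 16

Answer: 16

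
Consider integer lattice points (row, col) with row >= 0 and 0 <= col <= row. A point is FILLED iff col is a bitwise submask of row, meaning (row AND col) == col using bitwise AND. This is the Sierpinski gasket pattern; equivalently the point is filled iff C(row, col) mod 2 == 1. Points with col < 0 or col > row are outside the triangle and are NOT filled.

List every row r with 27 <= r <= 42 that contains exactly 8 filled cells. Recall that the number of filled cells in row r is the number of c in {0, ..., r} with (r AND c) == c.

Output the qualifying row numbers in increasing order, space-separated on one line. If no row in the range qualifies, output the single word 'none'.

Row r has 2^popcount(r) filled cells, so we need popcount(r) = log2(8) = 3.
Scan r = 27..42 and keep those with exactly 3 one-bits:
r=27=11011 popcount=4 -> skip
r=28=11100 popcount=3 -> KEEP
r=29=11101 popcount=4 -> skip
r=30=11110 popcount=4 -> skip
r=31=11111 popcount=5 -> skip
r=32=100000 popcount=1 -> skip
r=33=100001 popcount=2 -> skip
r=34=100010 popcount=2 -> skip
r=35=100011 popcount=3 -> KEEP
r=36=100100 popcount=2 -> skip
r=37=100101 popcount=3 -> KEEP
r=38=100110 popcount=3 -> KEEP
r=39=100111 popcount=4 -> skip
r=40=101000 popcount=2 -> skip
r=41=101001 popcount=3 -> KEEP
r=42=101010 popcount=3 -> KEEP
Kept rows: 28 35 37 38 41 42

Answer: 28 35 37 38 41 42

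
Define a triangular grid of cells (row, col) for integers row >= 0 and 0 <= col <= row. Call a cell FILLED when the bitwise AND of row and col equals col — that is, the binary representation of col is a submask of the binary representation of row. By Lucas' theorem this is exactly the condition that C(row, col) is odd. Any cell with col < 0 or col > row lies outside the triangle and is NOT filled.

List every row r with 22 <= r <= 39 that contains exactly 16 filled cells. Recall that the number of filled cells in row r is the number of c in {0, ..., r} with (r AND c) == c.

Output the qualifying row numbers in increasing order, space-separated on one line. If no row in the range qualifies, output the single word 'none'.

Row r has 2^popcount(r) filled cells, so we need popcount(r) = log2(16) = 4.
Scan r = 22..39 and keep those with exactly 4 one-bits:
r=22=10110 popcount=3 -> skip
r=23=10111 popcount=4 -> KEEP
r=24=11000 popcount=2 -> skip
r=25=11001 popcount=3 -> skip
r=26=11010 popcount=3 -> skip
r=27=11011 popcount=4 -> KEEP
r=28=11100 popcount=3 -> skip
r=29=11101 popcount=4 -> KEEP
r=30=11110 popcount=4 -> KEEP
r=31=11111 popcount=5 -> skip
r=32=100000 popcount=1 -> skip
r=33=100001 popcount=2 -> skip
r=34=100010 popcount=2 -> skip
r=35=100011 popcount=3 -> skip
r=36=100100 popcount=2 -> skip
r=37=100101 popcount=3 -> skip
r=38=100110 popcount=3 -> skip
r=39=100111 popcount=4 -> KEEP
Kept rows: 23 27 29 30 39

Answer: 23 27 29 30 39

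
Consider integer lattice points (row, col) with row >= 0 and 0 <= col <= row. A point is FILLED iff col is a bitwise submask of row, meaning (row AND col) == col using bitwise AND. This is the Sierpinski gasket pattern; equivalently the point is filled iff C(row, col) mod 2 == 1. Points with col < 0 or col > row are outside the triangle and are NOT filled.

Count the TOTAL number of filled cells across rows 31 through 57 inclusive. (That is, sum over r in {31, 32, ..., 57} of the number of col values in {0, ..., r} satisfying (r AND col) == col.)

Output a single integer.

Answer: 326

Derivation:
r31=11111 pc5: +32 =32
r32=100000 pc1: +2 =34
r33=100001 pc2: +4 =38
r34=100010 pc2: +4 =42
r35=100011 pc3: +8 =50
r36=100100 pc2: +4 =54
r37=100101 pc3: +8 =62
r38=100110 pc3: +8 =70
r39=100111 pc4: +16 =86
r40=101000 pc2: +4 =90
r41=101001 pc3: +8 =98
r42=101010 pc3: +8 =106
r43=101011 pc4: +16 =122
r44=101100 pc3: +8 =130
r45=101101 pc4: +16 =146
r46=101110 pc4: +16 =162
r47=101111 pc5: +32 =194
r48=110000 pc2: +4 =198
r49=110001 pc3: +8 =206
r50=110010 pc3: +8 =214
r51=110011 pc4: +16 =230
r52=110100 pc3: +8 =238
r53=110101 pc4: +16 =254
r54=110110 pc4: +16 =270
r55=110111 pc5: +32 =302
r56=111000 pc3: +8 =310
r57=111001 pc4: +16 =326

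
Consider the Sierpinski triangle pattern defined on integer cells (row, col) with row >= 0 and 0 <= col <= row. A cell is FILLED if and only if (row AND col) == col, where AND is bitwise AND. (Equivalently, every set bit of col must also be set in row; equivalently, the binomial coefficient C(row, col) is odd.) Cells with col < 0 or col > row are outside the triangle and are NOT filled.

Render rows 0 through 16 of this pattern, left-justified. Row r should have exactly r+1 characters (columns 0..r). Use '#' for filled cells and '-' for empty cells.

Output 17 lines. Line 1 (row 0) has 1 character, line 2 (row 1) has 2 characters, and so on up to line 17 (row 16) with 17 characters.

Answer: #
##
#-#
####
#---#
##--##
#-#-#-#
########
#-------#
##------##
#-#-----#-#
####----####
#---#---#---#
##--##--##--##
#-#-#-#-#-#-#-#
################
#---------------#

Derivation:
r0=0: #
r1=1: ##
r2=10: #-#
r3=11: ####
r4=100: #---#
r5=101: ##--##
r6=110: #-#-#-#
r7=111: ########
r8=1000: #-------#
r9=1001: ##------##
r10=1010: #-#-----#-#
r11=1011: ####----####
r12=1100: #---#---#---#
r13=1101: ##--##--##--##
r14=1110: #-#-#-#-#-#-#-#
r15=1111: ################
r16=10000: #---------------#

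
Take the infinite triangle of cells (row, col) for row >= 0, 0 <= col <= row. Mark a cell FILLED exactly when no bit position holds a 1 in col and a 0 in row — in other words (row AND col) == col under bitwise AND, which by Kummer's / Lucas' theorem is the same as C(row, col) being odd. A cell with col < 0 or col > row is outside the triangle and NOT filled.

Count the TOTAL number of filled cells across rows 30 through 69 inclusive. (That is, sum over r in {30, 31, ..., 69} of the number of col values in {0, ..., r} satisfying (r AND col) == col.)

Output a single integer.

r30=11110 pc4: +16 =16
r31=11111 pc5: +32 =48
r32=100000 pc1: +2 =50
r33=100001 pc2: +4 =54
r34=100010 pc2: +4 =58
r35=100011 pc3: +8 =66
r36=100100 pc2: +4 =70
r37=100101 pc3: +8 =78
r38=100110 pc3: +8 =86
r39=100111 pc4: +16 =102
r40=101000 pc2: +4 =106
r41=101001 pc3: +8 =114
r42=101010 pc3: +8 =122
r43=101011 pc4: +16 =138
r44=101100 pc3: +8 =146
r45=101101 pc4: +16 =162
r46=101110 pc4: +16 =178
r47=101111 pc5: +32 =210
r48=110000 pc2: +4 =214
r49=110001 pc3: +8 =222
r50=110010 pc3: +8 =230
r51=110011 pc4: +16 =246
r52=110100 pc3: +8 =254
r53=110101 pc4: +16 =270
r54=110110 pc4: +16 =286
r55=110111 pc5: +32 =318
r56=111000 pc3: +8 =326
r57=111001 pc4: +16 =342
r58=111010 pc4: +16 =358
r59=111011 pc5: +32 =390
r60=111100 pc4: +16 =406
r61=111101 pc5: +32 =438
r62=111110 pc5: +32 =470
r63=111111 pc6: +64 =534
r64=1000000 pc1: +2 =536
r65=1000001 pc2: +4 =540
r66=1000010 pc2: +4 =544
r67=1000011 pc3: +8 =552
r68=1000100 pc2: +4 =556
r69=1000101 pc3: +8 =564

Answer: 564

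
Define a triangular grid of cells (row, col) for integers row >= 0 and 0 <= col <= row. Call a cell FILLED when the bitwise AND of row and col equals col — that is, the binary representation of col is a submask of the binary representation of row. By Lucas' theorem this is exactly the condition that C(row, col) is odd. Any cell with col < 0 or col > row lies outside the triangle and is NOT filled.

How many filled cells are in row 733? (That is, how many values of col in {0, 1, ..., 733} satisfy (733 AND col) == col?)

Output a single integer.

Answer: 128

Derivation:
733 in binary = 1011011101
popcount(733) = number of 1-bits in 1011011101 = 7
A col c satisfies (733 AND c) == c iff every set bit of c is also set in 733; each of the 7 set bits of 733 can independently be on or off in c.
count = 2^7 = 128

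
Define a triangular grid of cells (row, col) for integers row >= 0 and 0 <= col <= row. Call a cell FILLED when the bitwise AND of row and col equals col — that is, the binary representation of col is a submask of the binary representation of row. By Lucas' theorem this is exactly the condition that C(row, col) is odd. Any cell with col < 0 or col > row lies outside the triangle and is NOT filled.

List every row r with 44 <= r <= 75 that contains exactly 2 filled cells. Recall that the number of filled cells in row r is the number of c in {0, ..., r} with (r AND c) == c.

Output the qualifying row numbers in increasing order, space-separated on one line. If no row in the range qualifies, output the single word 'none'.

Row r has 2^popcount(r) filled cells, so we need popcount(r) = log2(2) = 1.
Scan r = 44..75 and keep those with exactly 1 one-bits:
r=44=101100 popcount=3 -> skip
r=45=101101 popcount=4 -> skip
r=46=101110 popcount=4 -> skip
r=47=101111 popcount=5 -> skip
r=48=110000 popcount=2 -> skip
r=49=110001 popcount=3 -> skip
r=50=110010 popcount=3 -> skip
r=51=110011 popcount=4 -> skip
r=52=110100 popcount=3 -> skip
r=53=110101 popcount=4 -> skip
r=54=110110 popcount=4 -> skip
r=55=110111 popcount=5 -> skip
r=56=111000 popcount=3 -> skip
r=57=111001 popcount=4 -> skip
r=58=111010 popcount=4 -> skip
r=59=111011 popcount=5 -> skip
r=60=111100 popcount=4 -> skip
r=61=111101 popcount=5 -> skip
r=62=111110 popcount=5 -> skip
r=63=111111 popcount=6 -> skip
r=64=1000000 popcount=1 -> KEEP
r=65=1000001 popcount=2 -> skip
r=66=1000010 popcount=2 -> skip
r=67=1000011 popcount=3 -> skip
r=68=1000100 popcount=2 -> skip
r=69=1000101 popcount=3 -> skip
r=70=1000110 popcount=3 -> skip
r=71=1000111 popcount=4 -> skip
r=72=1001000 popcount=2 -> skip
r=73=1001001 popcount=3 -> skip
r=74=1001010 popcount=3 -> skip
r=75=1001011 popcount=4 -> skip
Kept rows: 64

Answer: 64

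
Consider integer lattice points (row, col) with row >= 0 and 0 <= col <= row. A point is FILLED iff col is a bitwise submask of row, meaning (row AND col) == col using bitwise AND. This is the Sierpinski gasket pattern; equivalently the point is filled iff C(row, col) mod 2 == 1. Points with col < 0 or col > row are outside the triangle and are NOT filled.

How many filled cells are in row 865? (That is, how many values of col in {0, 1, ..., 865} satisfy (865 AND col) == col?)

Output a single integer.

Answer: 32

Derivation:
865 in binary = 1101100001
popcount(865) = number of 1-bits in 1101100001 = 5
A col c satisfies (865 AND c) == c iff every set bit of c is also set in 865; each of the 5 set bits of 865 can independently be on or off in c.
count = 2^5 = 32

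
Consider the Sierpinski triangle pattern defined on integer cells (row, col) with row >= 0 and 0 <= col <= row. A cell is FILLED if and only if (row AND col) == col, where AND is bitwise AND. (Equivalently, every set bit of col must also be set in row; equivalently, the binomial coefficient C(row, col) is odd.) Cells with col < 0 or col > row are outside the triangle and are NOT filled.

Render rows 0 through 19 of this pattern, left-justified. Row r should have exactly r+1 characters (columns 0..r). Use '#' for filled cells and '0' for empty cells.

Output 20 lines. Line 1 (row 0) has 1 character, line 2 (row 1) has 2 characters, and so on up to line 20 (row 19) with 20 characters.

Answer: #
##
#0#
####
#000#
##00##
#0#0#0#
########
#0000000#
##000000##
#0#00000#0#
####0000####
#000#000#000#
##00##00##00##
#0#0#0#0#0#0#0#
################
#000000000000000#
##00000000000000##
#0#0000000000000#0#
####000000000000####

Derivation:
r0=0: #
r1=1: ##
r2=10: #0#
r3=11: ####
r4=100: #000#
r5=101: ##00##
r6=110: #0#0#0#
r7=111: ########
r8=1000: #0000000#
r9=1001: ##000000##
r10=1010: #0#00000#0#
r11=1011: ####0000####
r12=1100: #000#000#000#
r13=1101: ##00##00##00##
r14=1110: #0#0#0#0#0#0#0#
r15=1111: ################
r16=10000: #000000000000000#
r17=10001: ##00000000000000##
r18=10010: #0#0000000000000#0#
r19=10011: ####000000000000####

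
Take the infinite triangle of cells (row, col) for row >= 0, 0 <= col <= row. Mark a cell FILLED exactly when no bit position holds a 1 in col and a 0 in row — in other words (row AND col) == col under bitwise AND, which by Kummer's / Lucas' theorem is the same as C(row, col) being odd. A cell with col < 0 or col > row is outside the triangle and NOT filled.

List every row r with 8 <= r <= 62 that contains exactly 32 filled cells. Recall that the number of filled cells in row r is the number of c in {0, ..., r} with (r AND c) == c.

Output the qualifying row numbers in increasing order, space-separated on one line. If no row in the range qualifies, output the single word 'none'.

Row r has 2^popcount(r) filled cells, so we need popcount(r) = log2(32) = 5.
Scan r = 8..62 and keep those with exactly 5 one-bits:
r=8=1000 popcount=1 -> skip
r=9=1001 popcount=2 -> skip
r=10=1010 popcount=2 -> skip
r=11=1011 popcount=3 -> skip
r=12=1100 popcount=2 -> skip
r=13=1101 popcount=3 -> skip
r=14=1110 popcount=3 -> skip
r=15=1111 popcount=4 -> skip
r=16=10000 popcount=1 -> skip
r=17=10001 popcount=2 -> skip
r=18=10010 popcount=2 -> skip
r=19=10011 popcount=3 -> skip
r=20=10100 popcount=2 -> skip
r=21=10101 popcount=3 -> skip
r=22=10110 popcount=3 -> skip
r=23=10111 popcount=4 -> skip
r=24=11000 popcount=2 -> skip
r=25=11001 popcount=3 -> skip
r=26=11010 popcount=3 -> skip
r=27=11011 popcount=4 -> skip
r=28=11100 popcount=3 -> skip
r=29=11101 popcount=4 -> skip
r=30=11110 popcount=4 -> skip
r=31=11111 popcount=5 -> KEEP
r=32=100000 popcount=1 -> skip
r=33=100001 popcount=2 -> skip
r=34=100010 popcount=2 -> skip
r=35=100011 popcount=3 -> skip
r=36=100100 popcount=2 -> skip
r=37=100101 popcount=3 -> skip
r=38=100110 popcount=3 -> skip
r=39=100111 popcount=4 -> skip
r=40=101000 popcount=2 -> skip
r=41=101001 popcount=3 -> skip
r=42=101010 popcount=3 -> skip
r=43=101011 popcount=4 -> skip
r=44=101100 popcount=3 -> skip
r=45=101101 popcount=4 -> skip
r=46=101110 popcount=4 -> skip
r=47=101111 popcount=5 -> KEEP
r=48=110000 popcount=2 -> skip
r=49=110001 popcount=3 -> skip
r=50=110010 popcount=3 -> skip
r=51=110011 popcount=4 -> skip
r=52=110100 popcount=3 -> skip
r=53=110101 popcount=4 -> skip
r=54=110110 popcount=4 -> skip
r=55=110111 popcount=5 -> KEEP
r=56=111000 popcount=3 -> skip
r=57=111001 popcount=4 -> skip
r=58=111010 popcount=4 -> skip
r=59=111011 popcount=5 -> KEEP
r=60=111100 popcount=4 -> skip
r=61=111101 popcount=5 -> KEEP
r=62=111110 popcount=5 -> KEEP
Kept rows: 31 47 55 59 61 62

Answer: 31 47 55 59 61 62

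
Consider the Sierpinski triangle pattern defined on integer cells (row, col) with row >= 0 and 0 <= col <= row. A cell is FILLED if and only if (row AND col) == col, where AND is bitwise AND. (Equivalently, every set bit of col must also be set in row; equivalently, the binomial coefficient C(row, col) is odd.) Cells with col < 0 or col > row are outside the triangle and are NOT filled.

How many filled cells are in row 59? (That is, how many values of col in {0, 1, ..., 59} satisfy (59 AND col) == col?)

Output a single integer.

Answer: 32

Derivation:
59 in binary = 111011
popcount(59) = number of 1-bits in 111011 = 5
A col c satisfies (59 AND c) == c iff every set bit of c is also set in 59; each of the 5 set bits of 59 can independently be on or off in c.
count = 2^5 = 32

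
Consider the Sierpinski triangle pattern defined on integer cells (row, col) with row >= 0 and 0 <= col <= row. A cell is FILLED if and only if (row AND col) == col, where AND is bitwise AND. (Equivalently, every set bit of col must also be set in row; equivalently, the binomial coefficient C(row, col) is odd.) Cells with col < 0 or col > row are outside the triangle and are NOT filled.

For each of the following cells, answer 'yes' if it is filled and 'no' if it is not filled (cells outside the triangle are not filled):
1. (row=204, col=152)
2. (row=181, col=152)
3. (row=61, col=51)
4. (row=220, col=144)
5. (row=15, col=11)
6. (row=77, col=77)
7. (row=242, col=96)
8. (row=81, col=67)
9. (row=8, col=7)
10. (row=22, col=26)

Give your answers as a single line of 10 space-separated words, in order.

Answer: no no no yes yes yes yes no no no

Derivation:
(204,152): row=0b11001100, col=0b10011000, row AND col = 0b10001000 = 136; 136 != 152 -> empty
(181,152): row=0b10110101, col=0b10011000, row AND col = 0b10010000 = 144; 144 != 152 -> empty
(61,51): row=0b111101, col=0b110011, row AND col = 0b110001 = 49; 49 != 51 -> empty
(220,144): row=0b11011100, col=0b10010000, row AND col = 0b10010000 = 144; 144 == 144 -> filled
(15,11): row=0b1111, col=0b1011, row AND col = 0b1011 = 11; 11 == 11 -> filled
(77,77): row=0b1001101, col=0b1001101, row AND col = 0b1001101 = 77; 77 == 77 -> filled
(242,96): row=0b11110010, col=0b1100000, row AND col = 0b1100000 = 96; 96 == 96 -> filled
(81,67): row=0b1010001, col=0b1000011, row AND col = 0b1000001 = 65; 65 != 67 -> empty
(8,7): row=0b1000, col=0b111, row AND col = 0b0 = 0; 0 != 7 -> empty
(22,26): col outside [0, 22] -> not filled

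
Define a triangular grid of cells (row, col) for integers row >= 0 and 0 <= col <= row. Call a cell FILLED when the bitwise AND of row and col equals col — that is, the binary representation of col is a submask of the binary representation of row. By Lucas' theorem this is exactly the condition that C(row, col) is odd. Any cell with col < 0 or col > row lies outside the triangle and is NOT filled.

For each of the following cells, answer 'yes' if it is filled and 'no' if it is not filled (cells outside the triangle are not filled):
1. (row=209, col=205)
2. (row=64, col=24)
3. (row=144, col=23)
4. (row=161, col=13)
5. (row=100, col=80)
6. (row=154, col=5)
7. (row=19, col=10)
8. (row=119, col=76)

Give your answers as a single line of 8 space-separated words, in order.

(209,205): row=0b11010001, col=0b11001101, row AND col = 0b11000001 = 193; 193 != 205 -> empty
(64,24): row=0b1000000, col=0b11000, row AND col = 0b0 = 0; 0 != 24 -> empty
(144,23): row=0b10010000, col=0b10111, row AND col = 0b10000 = 16; 16 != 23 -> empty
(161,13): row=0b10100001, col=0b1101, row AND col = 0b1 = 1; 1 != 13 -> empty
(100,80): row=0b1100100, col=0b1010000, row AND col = 0b1000000 = 64; 64 != 80 -> empty
(154,5): row=0b10011010, col=0b101, row AND col = 0b0 = 0; 0 != 5 -> empty
(19,10): row=0b10011, col=0b1010, row AND col = 0b10 = 2; 2 != 10 -> empty
(119,76): row=0b1110111, col=0b1001100, row AND col = 0b1000100 = 68; 68 != 76 -> empty

Answer: no no no no no no no no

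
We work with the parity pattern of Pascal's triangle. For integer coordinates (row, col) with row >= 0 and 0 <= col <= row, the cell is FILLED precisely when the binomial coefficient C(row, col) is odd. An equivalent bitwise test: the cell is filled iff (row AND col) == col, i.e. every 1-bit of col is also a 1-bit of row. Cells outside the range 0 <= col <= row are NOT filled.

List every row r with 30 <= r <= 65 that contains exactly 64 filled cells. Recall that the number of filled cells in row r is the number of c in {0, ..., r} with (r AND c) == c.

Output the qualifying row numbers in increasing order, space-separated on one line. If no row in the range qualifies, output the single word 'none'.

Row r has 2^popcount(r) filled cells, so we need popcount(r) = log2(64) = 6.
Scan r = 30..65 and keep those with exactly 6 one-bits:
r=30=11110 popcount=4 -> skip
r=31=11111 popcount=5 -> skip
r=32=100000 popcount=1 -> skip
r=33=100001 popcount=2 -> skip
r=34=100010 popcount=2 -> skip
r=35=100011 popcount=3 -> skip
r=36=100100 popcount=2 -> skip
r=37=100101 popcount=3 -> skip
r=38=100110 popcount=3 -> skip
r=39=100111 popcount=4 -> skip
r=40=101000 popcount=2 -> skip
r=41=101001 popcount=3 -> skip
r=42=101010 popcount=3 -> skip
r=43=101011 popcount=4 -> skip
r=44=101100 popcount=3 -> skip
r=45=101101 popcount=4 -> skip
r=46=101110 popcount=4 -> skip
r=47=101111 popcount=5 -> skip
r=48=110000 popcount=2 -> skip
r=49=110001 popcount=3 -> skip
r=50=110010 popcount=3 -> skip
r=51=110011 popcount=4 -> skip
r=52=110100 popcount=3 -> skip
r=53=110101 popcount=4 -> skip
r=54=110110 popcount=4 -> skip
r=55=110111 popcount=5 -> skip
r=56=111000 popcount=3 -> skip
r=57=111001 popcount=4 -> skip
r=58=111010 popcount=4 -> skip
r=59=111011 popcount=5 -> skip
r=60=111100 popcount=4 -> skip
r=61=111101 popcount=5 -> skip
r=62=111110 popcount=5 -> skip
r=63=111111 popcount=6 -> KEEP
r=64=1000000 popcount=1 -> skip
r=65=1000001 popcount=2 -> skip
Kept rows: 63

Answer: 63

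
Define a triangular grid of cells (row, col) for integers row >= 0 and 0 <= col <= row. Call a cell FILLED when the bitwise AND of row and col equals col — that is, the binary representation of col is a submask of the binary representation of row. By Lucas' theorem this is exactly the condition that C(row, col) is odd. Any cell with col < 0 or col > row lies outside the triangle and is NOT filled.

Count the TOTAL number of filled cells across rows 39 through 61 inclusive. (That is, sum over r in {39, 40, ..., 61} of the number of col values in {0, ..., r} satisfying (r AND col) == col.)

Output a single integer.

r39=100111 pc4: +16 =16
r40=101000 pc2: +4 =20
r41=101001 pc3: +8 =28
r42=101010 pc3: +8 =36
r43=101011 pc4: +16 =52
r44=101100 pc3: +8 =60
r45=101101 pc4: +16 =76
r46=101110 pc4: +16 =92
r47=101111 pc5: +32 =124
r48=110000 pc2: +4 =128
r49=110001 pc3: +8 =136
r50=110010 pc3: +8 =144
r51=110011 pc4: +16 =160
r52=110100 pc3: +8 =168
r53=110101 pc4: +16 =184
r54=110110 pc4: +16 =200
r55=110111 pc5: +32 =232
r56=111000 pc3: +8 =240
r57=111001 pc4: +16 =256
r58=111010 pc4: +16 =272
r59=111011 pc5: +32 =304
r60=111100 pc4: +16 =320
r61=111101 pc5: +32 =352

Answer: 352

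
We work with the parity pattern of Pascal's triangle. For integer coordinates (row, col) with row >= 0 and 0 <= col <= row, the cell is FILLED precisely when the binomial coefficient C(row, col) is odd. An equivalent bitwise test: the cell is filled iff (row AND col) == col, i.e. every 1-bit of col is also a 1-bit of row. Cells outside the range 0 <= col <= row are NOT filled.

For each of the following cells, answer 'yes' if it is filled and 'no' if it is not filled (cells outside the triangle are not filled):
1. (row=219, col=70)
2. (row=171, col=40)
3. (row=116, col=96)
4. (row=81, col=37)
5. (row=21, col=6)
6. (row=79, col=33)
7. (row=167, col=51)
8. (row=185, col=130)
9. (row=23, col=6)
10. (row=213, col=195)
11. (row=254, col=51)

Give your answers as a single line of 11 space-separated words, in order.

(219,70): row=0b11011011, col=0b1000110, row AND col = 0b1000010 = 66; 66 != 70 -> empty
(171,40): row=0b10101011, col=0b101000, row AND col = 0b101000 = 40; 40 == 40 -> filled
(116,96): row=0b1110100, col=0b1100000, row AND col = 0b1100000 = 96; 96 == 96 -> filled
(81,37): row=0b1010001, col=0b100101, row AND col = 0b1 = 1; 1 != 37 -> empty
(21,6): row=0b10101, col=0b110, row AND col = 0b100 = 4; 4 != 6 -> empty
(79,33): row=0b1001111, col=0b100001, row AND col = 0b1 = 1; 1 != 33 -> empty
(167,51): row=0b10100111, col=0b110011, row AND col = 0b100011 = 35; 35 != 51 -> empty
(185,130): row=0b10111001, col=0b10000010, row AND col = 0b10000000 = 128; 128 != 130 -> empty
(23,6): row=0b10111, col=0b110, row AND col = 0b110 = 6; 6 == 6 -> filled
(213,195): row=0b11010101, col=0b11000011, row AND col = 0b11000001 = 193; 193 != 195 -> empty
(254,51): row=0b11111110, col=0b110011, row AND col = 0b110010 = 50; 50 != 51 -> empty

Answer: no yes yes no no no no no yes no no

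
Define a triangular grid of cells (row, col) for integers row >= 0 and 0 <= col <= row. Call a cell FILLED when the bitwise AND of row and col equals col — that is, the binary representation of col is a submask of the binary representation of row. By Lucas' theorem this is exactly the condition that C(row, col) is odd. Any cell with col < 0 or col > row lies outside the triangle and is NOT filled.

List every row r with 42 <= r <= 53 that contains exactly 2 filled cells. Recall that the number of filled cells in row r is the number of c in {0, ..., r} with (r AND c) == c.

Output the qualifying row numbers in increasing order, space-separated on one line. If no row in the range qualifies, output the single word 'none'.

Row r has 2^popcount(r) filled cells, so we need popcount(r) = log2(2) = 1.
Scan r = 42..53 and keep those with exactly 1 one-bits:
r=42=101010 popcount=3 -> skip
r=43=101011 popcount=4 -> skip
r=44=101100 popcount=3 -> skip
r=45=101101 popcount=4 -> skip
r=46=101110 popcount=4 -> skip
r=47=101111 popcount=5 -> skip
r=48=110000 popcount=2 -> skip
r=49=110001 popcount=3 -> skip
r=50=110010 popcount=3 -> skip
r=51=110011 popcount=4 -> skip
r=52=110100 popcount=3 -> skip
r=53=110101 popcount=4 -> skip
Kept rows: none

Answer: none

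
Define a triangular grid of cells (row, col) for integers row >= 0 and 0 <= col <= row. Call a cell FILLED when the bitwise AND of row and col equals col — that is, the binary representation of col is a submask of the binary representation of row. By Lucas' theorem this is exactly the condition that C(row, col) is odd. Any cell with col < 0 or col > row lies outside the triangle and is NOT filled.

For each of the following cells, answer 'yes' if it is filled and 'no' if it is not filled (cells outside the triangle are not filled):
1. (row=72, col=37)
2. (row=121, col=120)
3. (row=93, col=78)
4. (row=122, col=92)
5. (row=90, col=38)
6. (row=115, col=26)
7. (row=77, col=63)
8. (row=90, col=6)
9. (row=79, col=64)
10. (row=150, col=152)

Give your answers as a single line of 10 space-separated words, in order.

Answer: no yes no no no no no no yes no

Derivation:
(72,37): row=0b1001000, col=0b100101, row AND col = 0b0 = 0; 0 != 37 -> empty
(121,120): row=0b1111001, col=0b1111000, row AND col = 0b1111000 = 120; 120 == 120 -> filled
(93,78): row=0b1011101, col=0b1001110, row AND col = 0b1001100 = 76; 76 != 78 -> empty
(122,92): row=0b1111010, col=0b1011100, row AND col = 0b1011000 = 88; 88 != 92 -> empty
(90,38): row=0b1011010, col=0b100110, row AND col = 0b10 = 2; 2 != 38 -> empty
(115,26): row=0b1110011, col=0b11010, row AND col = 0b10010 = 18; 18 != 26 -> empty
(77,63): row=0b1001101, col=0b111111, row AND col = 0b1101 = 13; 13 != 63 -> empty
(90,6): row=0b1011010, col=0b110, row AND col = 0b10 = 2; 2 != 6 -> empty
(79,64): row=0b1001111, col=0b1000000, row AND col = 0b1000000 = 64; 64 == 64 -> filled
(150,152): col outside [0, 150] -> not filled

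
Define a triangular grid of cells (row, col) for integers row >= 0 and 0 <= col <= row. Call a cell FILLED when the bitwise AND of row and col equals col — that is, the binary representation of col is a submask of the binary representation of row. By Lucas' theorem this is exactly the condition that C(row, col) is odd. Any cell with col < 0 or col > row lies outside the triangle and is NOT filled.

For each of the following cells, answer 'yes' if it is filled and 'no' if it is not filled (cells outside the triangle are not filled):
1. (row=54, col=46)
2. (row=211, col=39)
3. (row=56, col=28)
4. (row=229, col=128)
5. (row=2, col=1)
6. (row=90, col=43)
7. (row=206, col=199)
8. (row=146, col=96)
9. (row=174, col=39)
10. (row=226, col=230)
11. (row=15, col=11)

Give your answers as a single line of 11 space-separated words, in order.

Answer: no no no yes no no no no no no yes

Derivation:
(54,46): row=0b110110, col=0b101110, row AND col = 0b100110 = 38; 38 != 46 -> empty
(211,39): row=0b11010011, col=0b100111, row AND col = 0b11 = 3; 3 != 39 -> empty
(56,28): row=0b111000, col=0b11100, row AND col = 0b11000 = 24; 24 != 28 -> empty
(229,128): row=0b11100101, col=0b10000000, row AND col = 0b10000000 = 128; 128 == 128 -> filled
(2,1): row=0b10, col=0b1, row AND col = 0b0 = 0; 0 != 1 -> empty
(90,43): row=0b1011010, col=0b101011, row AND col = 0b1010 = 10; 10 != 43 -> empty
(206,199): row=0b11001110, col=0b11000111, row AND col = 0b11000110 = 198; 198 != 199 -> empty
(146,96): row=0b10010010, col=0b1100000, row AND col = 0b0 = 0; 0 != 96 -> empty
(174,39): row=0b10101110, col=0b100111, row AND col = 0b100110 = 38; 38 != 39 -> empty
(226,230): col outside [0, 226] -> not filled
(15,11): row=0b1111, col=0b1011, row AND col = 0b1011 = 11; 11 == 11 -> filled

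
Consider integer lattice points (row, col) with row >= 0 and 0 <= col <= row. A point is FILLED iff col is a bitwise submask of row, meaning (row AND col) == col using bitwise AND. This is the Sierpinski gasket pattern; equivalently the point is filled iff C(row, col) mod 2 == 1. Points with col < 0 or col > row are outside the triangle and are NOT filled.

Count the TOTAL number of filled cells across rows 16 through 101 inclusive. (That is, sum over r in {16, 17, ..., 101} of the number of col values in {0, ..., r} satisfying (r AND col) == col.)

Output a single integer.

r16=10000 pc1: +2 =2
r17=10001 pc2: +4 =6
r18=10010 pc2: +4 =10
r19=10011 pc3: +8 =18
r20=10100 pc2: +4 =22
r21=10101 pc3: +8 =30
r22=10110 pc3: +8 =38
r23=10111 pc4: +16 =54
r24=11000 pc2: +4 =58
r25=11001 pc3: +8 =66
r26=11010 pc3: +8 =74
r27=11011 pc4: +16 =90
r28=11100 pc3: +8 =98
r29=11101 pc4: +16 =114
r30=11110 pc4: +16 =130
r31=11111 pc5: +32 =162
r32=100000 pc1: +2 =164
r33=100001 pc2: +4 =168
r34=100010 pc2: +4 =172
r35=100011 pc3: +8 =180
r36=100100 pc2: +4 =184
r37=100101 pc3: +8 =192
r38=100110 pc3: +8 =200
r39=100111 pc4: +16 =216
r40=101000 pc2: +4 =220
r41=101001 pc3: +8 =228
r42=101010 pc3: +8 =236
r43=101011 pc4: +16 =252
r44=101100 pc3: +8 =260
r45=101101 pc4: +16 =276
r46=101110 pc4: +16 =292
r47=101111 pc5: +32 =324
r48=110000 pc2: +4 =328
r49=110001 pc3: +8 =336
r50=110010 pc3: +8 =344
r51=110011 pc4: +16 =360
r52=110100 pc3: +8 =368
r53=110101 pc4: +16 =384
r54=110110 pc4: +16 =400
r55=110111 pc5: +32 =432
r56=111000 pc3: +8 =440
r57=111001 pc4: +16 =456
r58=111010 pc4: +16 =472
r59=111011 pc5: +32 =504
r60=111100 pc4: +16 =520
r61=111101 pc5: +32 =552
r62=111110 pc5: +32 =584
r63=111111 pc6: +64 =648
r64=1000000 pc1: +2 =650
r65=1000001 pc2: +4 =654
r66=1000010 pc2: +4 =658
r67=1000011 pc3: +8 =666
r68=1000100 pc2: +4 =670
r69=1000101 pc3: +8 =678
r70=1000110 pc3: +8 =686
r71=1000111 pc4: +16 =702
r72=1001000 pc2: +4 =706
r73=1001001 pc3: +8 =714
r74=1001010 pc3: +8 =722
r75=1001011 pc4: +16 =738
r76=1001100 pc3: +8 =746
r77=1001101 pc4: +16 =762
r78=1001110 pc4: +16 =778
r79=1001111 pc5: +32 =810
r80=1010000 pc2: +4 =814
r81=1010001 pc3: +8 =822
r82=1010010 pc3: +8 =830
r83=1010011 pc4: +16 =846
r84=1010100 pc3: +8 =854
r85=1010101 pc4: +16 =870
r86=1010110 pc4: +16 =886
r87=1010111 pc5: +32 =918
r88=1011000 pc3: +8 =926
r89=1011001 pc4: +16 =942
r90=1011010 pc4: +16 =958
r91=1011011 pc5: +32 =990
r92=1011100 pc4: +16 =1006
r93=1011101 pc5: +32 =1038
r94=1011110 pc5: +32 =1070
r95=1011111 pc6: +64 =1134
r96=1100000 pc2: +4 =1138
r97=1100001 pc3: +8 =1146
r98=1100010 pc3: +8 =1154
r99=1100011 pc4: +16 =1170
r100=1100100 pc3: +8 =1178
r101=1100101 pc4: +16 =1194

Answer: 1194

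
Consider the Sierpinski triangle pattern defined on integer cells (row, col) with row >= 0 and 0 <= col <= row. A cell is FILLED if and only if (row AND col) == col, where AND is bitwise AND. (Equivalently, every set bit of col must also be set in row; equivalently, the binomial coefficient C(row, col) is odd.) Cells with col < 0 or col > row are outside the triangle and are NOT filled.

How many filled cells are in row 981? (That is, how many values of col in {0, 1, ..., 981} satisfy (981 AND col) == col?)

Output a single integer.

Answer: 128

Derivation:
981 in binary = 1111010101
popcount(981) = number of 1-bits in 1111010101 = 7
A col c satisfies (981 AND c) == c iff every set bit of c is also set in 981; each of the 7 set bits of 981 can independently be on or off in c.
count = 2^7 = 128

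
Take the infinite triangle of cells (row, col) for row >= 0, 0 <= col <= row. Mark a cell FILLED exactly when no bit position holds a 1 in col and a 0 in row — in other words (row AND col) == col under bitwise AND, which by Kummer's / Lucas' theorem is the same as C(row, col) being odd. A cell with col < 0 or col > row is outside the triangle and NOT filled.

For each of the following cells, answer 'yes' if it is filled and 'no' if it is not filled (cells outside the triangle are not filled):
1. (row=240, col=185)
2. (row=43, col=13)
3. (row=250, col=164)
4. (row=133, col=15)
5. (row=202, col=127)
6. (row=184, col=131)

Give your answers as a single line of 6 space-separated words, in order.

(240,185): row=0b11110000, col=0b10111001, row AND col = 0b10110000 = 176; 176 != 185 -> empty
(43,13): row=0b101011, col=0b1101, row AND col = 0b1001 = 9; 9 != 13 -> empty
(250,164): row=0b11111010, col=0b10100100, row AND col = 0b10100000 = 160; 160 != 164 -> empty
(133,15): row=0b10000101, col=0b1111, row AND col = 0b101 = 5; 5 != 15 -> empty
(202,127): row=0b11001010, col=0b1111111, row AND col = 0b1001010 = 74; 74 != 127 -> empty
(184,131): row=0b10111000, col=0b10000011, row AND col = 0b10000000 = 128; 128 != 131 -> empty

Answer: no no no no no no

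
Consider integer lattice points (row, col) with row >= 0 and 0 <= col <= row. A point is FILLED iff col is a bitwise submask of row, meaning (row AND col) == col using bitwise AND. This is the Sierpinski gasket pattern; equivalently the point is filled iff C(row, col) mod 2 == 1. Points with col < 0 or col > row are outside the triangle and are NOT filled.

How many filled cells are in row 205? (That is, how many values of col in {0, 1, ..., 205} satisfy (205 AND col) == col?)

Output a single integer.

Answer: 32

Derivation:
205 in binary = 11001101
popcount(205) = number of 1-bits in 11001101 = 5
A col c satisfies (205 AND c) == c iff every set bit of c is also set in 205; each of the 5 set bits of 205 can independently be on or off in c.
count = 2^5 = 32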